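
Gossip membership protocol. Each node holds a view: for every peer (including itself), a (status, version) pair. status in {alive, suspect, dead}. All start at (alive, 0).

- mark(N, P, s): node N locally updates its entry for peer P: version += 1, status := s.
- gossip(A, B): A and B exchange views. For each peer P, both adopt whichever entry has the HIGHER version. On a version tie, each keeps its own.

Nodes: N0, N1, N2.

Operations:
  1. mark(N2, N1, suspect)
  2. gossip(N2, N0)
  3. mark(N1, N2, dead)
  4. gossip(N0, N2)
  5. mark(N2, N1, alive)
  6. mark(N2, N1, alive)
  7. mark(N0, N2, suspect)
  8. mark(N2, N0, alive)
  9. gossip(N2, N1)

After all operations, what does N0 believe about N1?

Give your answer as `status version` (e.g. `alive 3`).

Answer: suspect 1

Derivation:
Op 1: N2 marks N1=suspect -> (suspect,v1)
Op 2: gossip N2<->N0 -> N2.N0=(alive,v0) N2.N1=(suspect,v1) N2.N2=(alive,v0) | N0.N0=(alive,v0) N0.N1=(suspect,v1) N0.N2=(alive,v0)
Op 3: N1 marks N2=dead -> (dead,v1)
Op 4: gossip N0<->N2 -> N0.N0=(alive,v0) N0.N1=(suspect,v1) N0.N2=(alive,v0) | N2.N0=(alive,v0) N2.N1=(suspect,v1) N2.N2=(alive,v0)
Op 5: N2 marks N1=alive -> (alive,v2)
Op 6: N2 marks N1=alive -> (alive,v3)
Op 7: N0 marks N2=suspect -> (suspect,v1)
Op 8: N2 marks N0=alive -> (alive,v1)
Op 9: gossip N2<->N1 -> N2.N0=(alive,v1) N2.N1=(alive,v3) N2.N2=(dead,v1) | N1.N0=(alive,v1) N1.N1=(alive,v3) N1.N2=(dead,v1)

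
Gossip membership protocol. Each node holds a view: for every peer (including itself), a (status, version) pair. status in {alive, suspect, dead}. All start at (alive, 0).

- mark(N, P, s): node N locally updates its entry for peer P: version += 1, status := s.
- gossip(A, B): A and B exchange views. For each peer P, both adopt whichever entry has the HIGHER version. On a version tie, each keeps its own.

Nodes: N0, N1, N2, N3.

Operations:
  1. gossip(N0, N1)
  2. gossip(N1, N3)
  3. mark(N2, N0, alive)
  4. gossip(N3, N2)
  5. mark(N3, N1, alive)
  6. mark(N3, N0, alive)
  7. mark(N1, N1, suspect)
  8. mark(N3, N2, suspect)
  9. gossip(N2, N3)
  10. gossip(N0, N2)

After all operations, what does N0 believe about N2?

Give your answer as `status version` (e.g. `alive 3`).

Answer: suspect 1

Derivation:
Op 1: gossip N0<->N1 -> N0.N0=(alive,v0) N0.N1=(alive,v0) N0.N2=(alive,v0) N0.N3=(alive,v0) | N1.N0=(alive,v0) N1.N1=(alive,v0) N1.N2=(alive,v0) N1.N3=(alive,v0)
Op 2: gossip N1<->N3 -> N1.N0=(alive,v0) N1.N1=(alive,v0) N1.N2=(alive,v0) N1.N3=(alive,v0) | N3.N0=(alive,v0) N3.N1=(alive,v0) N3.N2=(alive,v0) N3.N3=(alive,v0)
Op 3: N2 marks N0=alive -> (alive,v1)
Op 4: gossip N3<->N2 -> N3.N0=(alive,v1) N3.N1=(alive,v0) N3.N2=(alive,v0) N3.N3=(alive,v0) | N2.N0=(alive,v1) N2.N1=(alive,v0) N2.N2=(alive,v0) N2.N3=(alive,v0)
Op 5: N3 marks N1=alive -> (alive,v1)
Op 6: N3 marks N0=alive -> (alive,v2)
Op 7: N1 marks N1=suspect -> (suspect,v1)
Op 8: N3 marks N2=suspect -> (suspect,v1)
Op 9: gossip N2<->N3 -> N2.N0=(alive,v2) N2.N1=(alive,v1) N2.N2=(suspect,v1) N2.N3=(alive,v0) | N3.N0=(alive,v2) N3.N1=(alive,v1) N3.N2=(suspect,v1) N3.N3=(alive,v0)
Op 10: gossip N0<->N2 -> N0.N0=(alive,v2) N0.N1=(alive,v1) N0.N2=(suspect,v1) N0.N3=(alive,v0) | N2.N0=(alive,v2) N2.N1=(alive,v1) N2.N2=(suspect,v1) N2.N3=(alive,v0)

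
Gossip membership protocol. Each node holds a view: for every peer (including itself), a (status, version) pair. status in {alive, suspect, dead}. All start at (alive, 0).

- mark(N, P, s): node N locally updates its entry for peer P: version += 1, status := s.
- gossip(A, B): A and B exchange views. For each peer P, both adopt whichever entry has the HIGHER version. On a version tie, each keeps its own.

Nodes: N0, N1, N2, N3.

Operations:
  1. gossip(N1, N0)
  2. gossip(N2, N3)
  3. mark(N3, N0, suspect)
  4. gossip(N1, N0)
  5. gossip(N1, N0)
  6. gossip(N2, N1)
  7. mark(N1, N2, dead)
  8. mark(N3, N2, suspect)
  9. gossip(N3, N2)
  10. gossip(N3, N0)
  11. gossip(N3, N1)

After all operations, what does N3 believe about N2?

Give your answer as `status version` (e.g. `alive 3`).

Op 1: gossip N1<->N0 -> N1.N0=(alive,v0) N1.N1=(alive,v0) N1.N2=(alive,v0) N1.N3=(alive,v0) | N0.N0=(alive,v0) N0.N1=(alive,v0) N0.N2=(alive,v0) N0.N3=(alive,v0)
Op 2: gossip N2<->N3 -> N2.N0=(alive,v0) N2.N1=(alive,v0) N2.N2=(alive,v0) N2.N3=(alive,v0) | N3.N0=(alive,v0) N3.N1=(alive,v0) N3.N2=(alive,v0) N3.N3=(alive,v0)
Op 3: N3 marks N0=suspect -> (suspect,v1)
Op 4: gossip N1<->N0 -> N1.N0=(alive,v0) N1.N1=(alive,v0) N1.N2=(alive,v0) N1.N3=(alive,v0) | N0.N0=(alive,v0) N0.N1=(alive,v0) N0.N2=(alive,v0) N0.N3=(alive,v0)
Op 5: gossip N1<->N0 -> N1.N0=(alive,v0) N1.N1=(alive,v0) N1.N2=(alive,v0) N1.N3=(alive,v0) | N0.N0=(alive,v0) N0.N1=(alive,v0) N0.N2=(alive,v0) N0.N3=(alive,v0)
Op 6: gossip N2<->N1 -> N2.N0=(alive,v0) N2.N1=(alive,v0) N2.N2=(alive,v0) N2.N3=(alive,v0) | N1.N0=(alive,v0) N1.N1=(alive,v0) N1.N2=(alive,v0) N1.N3=(alive,v0)
Op 7: N1 marks N2=dead -> (dead,v1)
Op 8: N3 marks N2=suspect -> (suspect,v1)
Op 9: gossip N3<->N2 -> N3.N0=(suspect,v1) N3.N1=(alive,v0) N3.N2=(suspect,v1) N3.N3=(alive,v0) | N2.N0=(suspect,v1) N2.N1=(alive,v0) N2.N2=(suspect,v1) N2.N3=(alive,v0)
Op 10: gossip N3<->N0 -> N3.N0=(suspect,v1) N3.N1=(alive,v0) N3.N2=(suspect,v1) N3.N3=(alive,v0) | N0.N0=(suspect,v1) N0.N1=(alive,v0) N0.N2=(suspect,v1) N0.N3=(alive,v0)
Op 11: gossip N3<->N1 -> N3.N0=(suspect,v1) N3.N1=(alive,v0) N3.N2=(suspect,v1) N3.N3=(alive,v0) | N1.N0=(suspect,v1) N1.N1=(alive,v0) N1.N2=(dead,v1) N1.N3=(alive,v0)

Answer: suspect 1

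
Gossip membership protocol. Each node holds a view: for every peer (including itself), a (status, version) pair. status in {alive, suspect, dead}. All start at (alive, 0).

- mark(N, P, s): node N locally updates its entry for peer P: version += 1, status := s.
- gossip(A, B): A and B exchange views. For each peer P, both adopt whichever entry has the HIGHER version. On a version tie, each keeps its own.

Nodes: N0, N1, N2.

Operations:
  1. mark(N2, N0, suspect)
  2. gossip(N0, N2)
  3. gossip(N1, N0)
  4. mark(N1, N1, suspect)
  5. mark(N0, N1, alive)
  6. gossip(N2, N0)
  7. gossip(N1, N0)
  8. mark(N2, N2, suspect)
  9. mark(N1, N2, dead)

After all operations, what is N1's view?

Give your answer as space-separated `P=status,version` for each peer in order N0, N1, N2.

Answer: N0=suspect,1 N1=suspect,1 N2=dead,1

Derivation:
Op 1: N2 marks N0=suspect -> (suspect,v1)
Op 2: gossip N0<->N2 -> N0.N0=(suspect,v1) N0.N1=(alive,v0) N0.N2=(alive,v0) | N2.N0=(suspect,v1) N2.N1=(alive,v0) N2.N2=(alive,v0)
Op 3: gossip N1<->N0 -> N1.N0=(suspect,v1) N1.N1=(alive,v0) N1.N2=(alive,v0) | N0.N0=(suspect,v1) N0.N1=(alive,v0) N0.N2=(alive,v0)
Op 4: N1 marks N1=suspect -> (suspect,v1)
Op 5: N0 marks N1=alive -> (alive,v1)
Op 6: gossip N2<->N0 -> N2.N0=(suspect,v1) N2.N1=(alive,v1) N2.N2=(alive,v0) | N0.N0=(suspect,v1) N0.N1=(alive,v1) N0.N2=(alive,v0)
Op 7: gossip N1<->N0 -> N1.N0=(suspect,v1) N1.N1=(suspect,v1) N1.N2=(alive,v0) | N0.N0=(suspect,v1) N0.N1=(alive,v1) N0.N2=(alive,v0)
Op 8: N2 marks N2=suspect -> (suspect,v1)
Op 9: N1 marks N2=dead -> (dead,v1)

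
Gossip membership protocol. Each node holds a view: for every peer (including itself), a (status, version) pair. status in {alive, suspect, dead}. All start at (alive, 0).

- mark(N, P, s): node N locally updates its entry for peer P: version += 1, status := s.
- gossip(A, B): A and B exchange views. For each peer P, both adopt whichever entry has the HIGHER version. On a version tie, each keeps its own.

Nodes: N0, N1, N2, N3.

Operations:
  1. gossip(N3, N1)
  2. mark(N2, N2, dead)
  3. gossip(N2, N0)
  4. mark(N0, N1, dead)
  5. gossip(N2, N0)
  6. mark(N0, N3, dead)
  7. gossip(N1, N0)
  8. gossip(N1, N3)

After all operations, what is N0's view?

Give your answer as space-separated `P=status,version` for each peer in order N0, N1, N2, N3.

Op 1: gossip N3<->N1 -> N3.N0=(alive,v0) N3.N1=(alive,v0) N3.N2=(alive,v0) N3.N3=(alive,v0) | N1.N0=(alive,v0) N1.N1=(alive,v0) N1.N2=(alive,v0) N1.N3=(alive,v0)
Op 2: N2 marks N2=dead -> (dead,v1)
Op 3: gossip N2<->N0 -> N2.N0=(alive,v0) N2.N1=(alive,v0) N2.N2=(dead,v1) N2.N3=(alive,v0) | N0.N0=(alive,v0) N0.N1=(alive,v0) N0.N2=(dead,v1) N0.N3=(alive,v0)
Op 4: N0 marks N1=dead -> (dead,v1)
Op 5: gossip N2<->N0 -> N2.N0=(alive,v0) N2.N1=(dead,v1) N2.N2=(dead,v1) N2.N3=(alive,v0) | N0.N0=(alive,v0) N0.N1=(dead,v1) N0.N2=(dead,v1) N0.N3=(alive,v0)
Op 6: N0 marks N3=dead -> (dead,v1)
Op 7: gossip N1<->N0 -> N1.N0=(alive,v0) N1.N1=(dead,v1) N1.N2=(dead,v1) N1.N3=(dead,v1) | N0.N0=(alive,v0) N0.N1=(dead,v1) N0.N2=(dead,v1) N0.N3=(dead,v1)
Op 8: gossip N1<->N3 -> N1.N0=(alive,v0) N1.N1=(dead,v1) N1.N2=(dead,v1) N1.N3=(dead,v1) | N3.N0=(alive,v0) N3.N1=(dead,v1) N3.N2=(dead,v1) N3.N3=(dead,v1)

Answer: N0=alive,0 N1=dead,1 N2=dead,1 N3=dead,1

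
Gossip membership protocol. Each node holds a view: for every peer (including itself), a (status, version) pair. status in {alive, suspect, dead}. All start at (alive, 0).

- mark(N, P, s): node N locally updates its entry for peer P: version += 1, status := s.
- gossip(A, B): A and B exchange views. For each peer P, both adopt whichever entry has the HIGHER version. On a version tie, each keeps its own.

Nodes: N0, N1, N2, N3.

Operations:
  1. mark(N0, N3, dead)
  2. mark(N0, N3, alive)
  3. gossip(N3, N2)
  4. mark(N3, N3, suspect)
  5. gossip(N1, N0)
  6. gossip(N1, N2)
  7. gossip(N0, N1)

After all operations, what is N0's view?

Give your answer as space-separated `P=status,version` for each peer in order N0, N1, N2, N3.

Op 1: N0 marks N3=dead -> (dead,v1)
Op 2: N0 marks N3=alive -> (alive,v2)
Op 3: gossip N3<->N2 -> N3.N0=(alive,v0) N3.N1=(alive,v0) N3.N2=(alive,v0) N3.N3=(alive,v0) | N2.N0=(alive,v0) N2.N1=(alive,v0) N2.N2=(alive,v0) N2.N3=(alive,v0)
Op 4: N3 marks N3=suspect -> (suspect,v1)
Op 5: gossip N1<->N0 -> N1.N0=(alive,v0) N1.N1=(alive,v0) N1.N2=(alive,v0) N1.N3=(alive,v2) | N0.N0=(alive,v0) N0.N1=(alive,v0) N0.N2=(alive,v0) N0.N3=(alive,v2)
Op 6: gossip N1<->N2 -> N1.N0=(alive,v0) N1.N1=(alive,v0) N1.N2=(alive,v0) N1.N3=(alive,v2) | N2.N0=(alive,v0) N2.N1=(alive,v0) N2.N2=(alive,v0) N2.N3=(alive,v2)
Op 7: gossip N0<->N1 -> N0.N0=(alive,v0) N0.N1=(alive,v0) N0.N2=(alive,v0) N0.N3=(alive,v2) | N1.N0=(alive,v0) N1.N1=(alive,v0) N1.N2=(alive,v0) N1.N3=(alive,v2)

Answer: N0=alive,0 N1=alive,0 N2=alive,0 N3=alive,2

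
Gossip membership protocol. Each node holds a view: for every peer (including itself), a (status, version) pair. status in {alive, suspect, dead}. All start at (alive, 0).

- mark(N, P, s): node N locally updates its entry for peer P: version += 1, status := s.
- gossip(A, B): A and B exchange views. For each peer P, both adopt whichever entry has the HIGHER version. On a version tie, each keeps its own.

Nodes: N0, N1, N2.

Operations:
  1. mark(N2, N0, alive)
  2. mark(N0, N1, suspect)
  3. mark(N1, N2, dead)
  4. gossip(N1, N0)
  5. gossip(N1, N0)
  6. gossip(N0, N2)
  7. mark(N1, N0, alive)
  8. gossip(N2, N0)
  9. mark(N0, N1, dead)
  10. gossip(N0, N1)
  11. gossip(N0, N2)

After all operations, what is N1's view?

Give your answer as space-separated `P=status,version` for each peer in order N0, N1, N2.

Answer: N0=alive,1 N1=dead,2 N2=dead,1

Derivation:
Op 1: N2 marks N0=alive -> (alive,v1)
Op 2: N0 marks N1=suspect -> (suspect,v1)
Op 3: N1 marks N2=dead -> (dead,v1)
Op 4: gossip N1<->N0 -> N1.N0=(alive,v0) N1.N1=(suspect,v1) N1.N2=(dead,v1) | N0.N0=(alive,v0) N0.N1=(suspect,v1) N0.N2=(dead,v1)
Op 5: gossip N1<->N0 -> N1.N0=(alive,v0) N1.N1=(suspect,v1) N1.N2=(dead,v1) | N0.N0=(alive,v0) N0.N1=(suspect,v1) N0.N2=(dead,v1)
Op 6: gossip N0<->N2 -> N0.N0=(alive,v1) N0.N1=(suspect,v1) N0.N2=(dead,v1) | N2.N0=(alive,v1) N2.N1=(suspect,v1) N2.N2=(dead,v1)
Op 7: N1 marks N0=alive -> (alive,v1)
Op 8: gossip N2<->N0 -> N2.N0=(alive,v1) N2.N1=(suspect,v1) N2.N2=(dead,v1) | N0.N0=(alive,v1) N0.N1=(suspect,v1) N0.N2=(dead,v1)
Op 9: N0 marks N1=dead -> (dead,v2)
Op 10: gossip N0<->N1 -> N0.N0=(alive,v1) N0.N1=(dead,v2) N0.N2=(dead,v1) | N1.N0=(alive,v1) N1.N1=(dead,v2) N1.N2=(dead,v1)
Op 11: gossip N0<->N2 -> N0.N0=(alive,v1) N0.N1=(dead,v2) N0.N2=(dead,v1) | N2.N0=(alive,v1) N2.N1=(dead,v2) N2.N2=(dead,v1)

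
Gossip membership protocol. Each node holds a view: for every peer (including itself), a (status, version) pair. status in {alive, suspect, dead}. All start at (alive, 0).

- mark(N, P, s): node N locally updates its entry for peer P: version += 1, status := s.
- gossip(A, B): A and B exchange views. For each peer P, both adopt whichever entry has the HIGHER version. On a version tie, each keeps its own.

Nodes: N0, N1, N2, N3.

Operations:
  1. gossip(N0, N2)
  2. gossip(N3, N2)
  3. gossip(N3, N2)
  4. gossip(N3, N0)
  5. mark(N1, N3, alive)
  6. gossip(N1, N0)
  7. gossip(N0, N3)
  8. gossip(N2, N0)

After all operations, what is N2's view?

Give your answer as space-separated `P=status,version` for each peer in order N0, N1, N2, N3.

Op 1: gossip N0<->N2 -> N0.N0=(alive,v0) N0.N1=(alive,v0) N0.N2=(alive,v0) N0.N3=(alive,v0) | N2.N0=(alive,v0) N2.N1=(alive,v0) N2.N2=(alive,v0) N2.N3=(alive,v0)
Op 2: gossip N3<->N2 -> N3.N0=(alive,v0) N3.N1=(alive,v0) N3.N2=(alive,v0) N3.N3=(alive,v0) | N2.N0=(alive,v0) N2.N1=(alive,v0) N2.N2=(alive,v0) N2.N3=(alive,v0)
Op 3: gossip N3<->N2 -> N3.N0=(alive,v0) N3.N1=(alive,v0) N3.N2=(alive,v0) N3.N3=(alive,v0) | N2.N0=(alive,v0) N2.N1=(alive,v0) N2.N2=(alive,v0) N2.N3=(alive,v0)
Op 4: gossip N3<->N0 -> N3.N0=(alive,v0) N3.N1=(alive,v0) N3.N2=(alive,v0) N3.N3=(alive,v0) | N0.N0=(alive,v0) N0.N1=(alive,v0) N0.N2=(alive,v0) N0.N3=(alive,v0)
Op 5: N1 marks N3=alive -> (alive,v1)
Op 6: gossip N1<->N0 -> N1.N0=(alive,v0) N1.N1=(alive,v0) N1.N2=(alive,v0) N1.N3=(alive,v1) | N0.N0=(alive,v0) N0.N1=(alive,v0) N0.N2=(alive,v0) N0.N3=(alive,v1)
Op 7: gossip N0<->N3 -> N0.N0=(alive,v0) N0.N1=(alive,v0) N0.N2=(alive,v0) N0.N3=(alive,v1) | N3.N0=(alive,v0) N3.N1=(alive,v0) N3.N2=(alive,v0) N3.N3=(alive,v1)
Op 8: gossip N2<->N0 -> N2.N0=(alive,v0) N2.N1=(alive,v0) N2.N2=(alive,v0) N2.N3=(alive,v1) | N0.N0=(alive,v0) N0.N1=(alive,v0) N0.N2=(alive,v0) N0.N3=(alive,v1)

Answer: N0=alive,0 N1=alive,0 N2=alive,0 N3=alive,1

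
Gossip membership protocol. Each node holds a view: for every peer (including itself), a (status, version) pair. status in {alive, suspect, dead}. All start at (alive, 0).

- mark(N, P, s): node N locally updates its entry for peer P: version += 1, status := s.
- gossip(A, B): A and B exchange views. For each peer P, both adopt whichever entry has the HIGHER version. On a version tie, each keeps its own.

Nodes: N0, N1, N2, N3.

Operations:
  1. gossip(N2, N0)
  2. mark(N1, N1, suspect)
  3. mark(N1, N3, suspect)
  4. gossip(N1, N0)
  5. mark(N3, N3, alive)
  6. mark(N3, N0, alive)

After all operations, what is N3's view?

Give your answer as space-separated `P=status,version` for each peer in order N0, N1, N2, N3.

Op 1: gossip N2<->N0 -> N2.N0=(alive,v0) N2.N1=(alive,v0) N2.N2=(alive,v0) N2.N3=(alive,v0) | N0.N0=(alive,v0) N0.N1=(alive,v0) N0.N2=(alive,v0) N0.N3=(alive,v0)
Op 2: N1 marks N1=suspect -> (suspect,v1)
Op 3: N1 marks N3=suspect -> (suspect,v1)
Op 4: gossip N1<->N0 -> N1.N0=(alive,v0) N1.N1=(suspect,v1) N1.N2=(alive,v0) N1.N3=(suspect,v1) | N0.N0=(alive,v0) N0.N1=(suspect,v1) N0.N2=(alive,v0) N0.N3=(suspect,v1)
Op 5: N3 marks N3=alive -> (alive,v1)
Op 6: N3 marks N0=alive -> (alive,v1)

Answer: N0=alive,1 N1=alive,0 N2=alive,0 N3=alive,1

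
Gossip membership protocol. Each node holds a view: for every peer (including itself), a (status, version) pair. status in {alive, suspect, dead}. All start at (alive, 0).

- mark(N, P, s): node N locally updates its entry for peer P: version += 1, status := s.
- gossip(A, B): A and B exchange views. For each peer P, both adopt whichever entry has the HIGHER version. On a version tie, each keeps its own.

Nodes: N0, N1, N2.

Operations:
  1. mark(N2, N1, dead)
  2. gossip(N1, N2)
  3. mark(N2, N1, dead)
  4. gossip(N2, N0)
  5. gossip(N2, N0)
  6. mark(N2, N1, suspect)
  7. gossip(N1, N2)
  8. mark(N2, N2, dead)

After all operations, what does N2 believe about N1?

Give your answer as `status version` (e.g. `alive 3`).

Op 1: N2 marks N1=dead -> (dead,v1)
Op 2: gossip N1<->N2 -> N1.N0=(alive,v0) N1.N1=(dead,v1) N1.N2=(alive,v0) | N2.N0=(alive,v0) N2.N1=(dead,v1) N2.N2=(alive,v0)
Op 3: N2 marks N1=dead -> (dead,v2)
Op 4: gossip N2<->N0 -> N2.N0=(alive,v0) N2.N1=(dead,v2) N2.N2=(alive,v0) | N0.N0=(alive,v0) N0.N1=(dead,v2) N0.N2=(alive,v0)
Op 5: gossip N2<->N0 -> N2.N0=(alive,v0) N2.N1=(dead,v2) N2.N2=(alive,v0) | N0.N0=(alive,v0) N0.N1=(dead,v2) N0.N2=(alive,v0)
Op 6: N2 marks N1=suspect -> (suspect,v3)
Op 7: gossip N1<->N2 -> N1.N0=(alive,v0) N1.N1=(suspect,v3) N1.N2=(alive,v0) | N2.N0=(alive,v0) N2.N1=(suspect,v3) N2.N2=(alive,v0)
Op 8: N2 marks N2=dead -> (dead,v1)

Answer: suspect 3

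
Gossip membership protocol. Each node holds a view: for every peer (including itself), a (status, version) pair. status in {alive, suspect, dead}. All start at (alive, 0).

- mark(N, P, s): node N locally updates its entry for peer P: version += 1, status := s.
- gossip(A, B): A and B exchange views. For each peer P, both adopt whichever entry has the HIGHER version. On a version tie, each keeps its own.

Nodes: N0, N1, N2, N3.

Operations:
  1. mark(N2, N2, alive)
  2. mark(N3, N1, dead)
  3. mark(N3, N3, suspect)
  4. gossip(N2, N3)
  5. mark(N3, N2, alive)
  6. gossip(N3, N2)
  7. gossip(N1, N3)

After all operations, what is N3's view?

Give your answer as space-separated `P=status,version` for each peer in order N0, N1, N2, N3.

Op 1: N2 marks N2=alive -> (alive,v1)
Op 2: N3 marks N1=dead -> (dead,v1)
Op 3: N3 marks N3=suspect -> (suspect,v1)
Op 4: gossip N2<->N3 -> N2.N0=(alive,v0) N2.N1=(dead,v1) N2.N2=(alive,v1) N2.N3=(suspect,v1) | N3.N0=(alive,v0) N3.N1=(dead,v1) N3.N2=(alive,v1) N3.N3=(suspect,v1)
Op 5: N3 marks N2=alive -> (alive,v2)
Op 6: gossip N3<->N2 -> N3.N0=(alive,v0) N3.N1=(dead,v1) N3.N2=(alive,v2) N3.N3=(suspect,v1) | N2.N0=(alive,v0) N2.N1=(dead,v1) N2.N2=(alive,v2) N2.N3=(suspect,v1)
Op 7: gossip N1<->N3 -> N1.N0=(alive,v0) N1.N1=(dead,v1) N1.N2=(alive,v2) N1.N3=(suspect,v1) | N3.N0=(alive,v0) N3.N1=(dead,v1) N3.N2=(alive,v2) N3.N3=(suspect,v1)

Answer: N0=alive,0 N1=dead,1 N2=alive,2 N3=suspect,1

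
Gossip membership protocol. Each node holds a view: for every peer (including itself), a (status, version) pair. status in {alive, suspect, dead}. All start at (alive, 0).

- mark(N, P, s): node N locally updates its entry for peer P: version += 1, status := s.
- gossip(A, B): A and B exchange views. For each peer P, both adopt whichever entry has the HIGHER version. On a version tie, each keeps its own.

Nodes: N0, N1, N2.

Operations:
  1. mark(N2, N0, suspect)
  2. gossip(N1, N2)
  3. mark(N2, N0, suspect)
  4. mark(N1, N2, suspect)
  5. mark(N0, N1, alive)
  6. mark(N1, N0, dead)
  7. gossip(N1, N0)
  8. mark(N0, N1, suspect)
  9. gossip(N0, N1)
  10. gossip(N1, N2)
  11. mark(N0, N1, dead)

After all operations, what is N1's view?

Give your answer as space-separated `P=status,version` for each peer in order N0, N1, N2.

Answer: N0=dead,2 N1=suspect,2 N2=suspect,1

Derivation:
Op 1: N2 marks N0=suspect -> (suspect,v1)
Op 2: gossip N1<->N2 -> N1.N0=(suspect,v1) N1.N1=(alive,v0) N1.N2=(alive,v0) | N2.N0=(suspect,v1) N2.N1=(alive,v0) N2.N2=(alive,v0)
Op 3: N2 marks N0=suspect -> (suspect,v2)
Op 4: N1 marks N2=suspect -> (suspect,v1)
Op 5: N0 marks N1=alive -> (alive,v1)
Op 6: N1 marks N0=dead -> (dead,v2)
Op 7: gossip N1<->N0 -> N1.N0=(dead,v2) N1.N1=(alive,v1) N1.N2=(suspect,v1) | N0.N0=(dead,v2) N0.N1=(alive,v1) N0.N2=(suspect,v1)
Op 8: N0 marks N1=suspect -> (suspect,v2)
Op 9: gossip N0<->N1 -> N0.N0=(dead,v2) N0.N1=(suspect,v2) N0.N2=(suspect,v1) | N1.N0=(dead,v2) N1.N1=(suspect,v2) N1.N2=(suspect,v1)
Op 10: gossip N1<->N2 -> N1.N0=(dead,v2) N1.N1=(suspect,v2) N1.N2=(suspect,v1) | N2.N0=(suspect,v2) N2.N1=(suspect,v2) N2.N2=(suspect,v1)
Op 11: N0 marks N1=dead -> (dead,v3)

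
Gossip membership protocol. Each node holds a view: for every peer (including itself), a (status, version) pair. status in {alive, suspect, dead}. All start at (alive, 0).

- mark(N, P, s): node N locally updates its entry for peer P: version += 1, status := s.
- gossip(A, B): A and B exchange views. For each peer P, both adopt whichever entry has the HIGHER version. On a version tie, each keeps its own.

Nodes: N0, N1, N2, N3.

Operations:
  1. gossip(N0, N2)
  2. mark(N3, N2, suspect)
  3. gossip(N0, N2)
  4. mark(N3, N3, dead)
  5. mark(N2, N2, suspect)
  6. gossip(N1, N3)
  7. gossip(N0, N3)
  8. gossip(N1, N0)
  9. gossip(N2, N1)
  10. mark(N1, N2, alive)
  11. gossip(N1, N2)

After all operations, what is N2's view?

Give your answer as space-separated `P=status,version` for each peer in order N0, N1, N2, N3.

Answer: N0=alive,0 N1=alive,0 N2=alive,2 N3=dead,1

Derivation:
Op 1: gossip N0<->N2 -> N0.N0=(alive,v0) N0.N1=(alive,v0) N0.N2=(alive,v0) N0.N3=(alive,v0) | N2.N0=(alive,v0) N2.N1=(alive,v0) N2.N2=(alive,v0) N2.N3=(alive,v0)
Op 2: N3 marks N2=suspect -> (suspect,v1)
Op 3: gossip N0<->N2 -> N0.N0=(alive,v0) N0.N1=(alive,v0) N0.N2=(alive,v0) N0.N3=(alive,v0) | N2.N0=(alive,v0) N2.N1=(alive,v0) N2.N2=(alive,v0) N2.N3=(alive,v0)
Op 4: N3 marks N3=dead -> (dead,v1)
Op 5: N2 marks N2=suspect -> (suspect,v1)
Op 6: gossip N1<->N3 -> N1.N0=(alive,v0) N1.N1=(alive,v0) N1.N2=(suspect,v1) N1.N3=(dead,v1) | N3.N0=(alive,v0) N3.N1=(alive,v0) N3.N2=(suspect,v1) N3.N3=(dead,v1)
Op 7: gossip N0<->N3 -> N0.N0=(alive,v0) N0.N1=(alive,v0) N0.N2=(suspect,v1) N0.N3=(dead,v1) | N3.N0=(alive,v0) N3.N1=(alive,v0) N3.N2=(suspect,v1) N3.N3=(dead,v1)
Op 8: gossip N1<->N0 -> N1.N0=(alive,v0) N1.N1=(alive,v0) N1.N2=(suspect,v1) N1.N3=(dead,v1) | N0.N0=(alive,v0) N0.N1=(alive,v0) N0.N2=(suspect,v1) N0.N3=(dead,v1)
Op 9: gossip N2<->N1 -> N2.N0=(alive,v0) N2.N1=(alive,v0) N2.N2=(suspect,v1) N2.N3=(dead,v1) | N1.N0=(alive,v0) N1.N1=(alive,v0) N1.N2=(suspect,v1) N1.N3=(dead,v1)
Op 10: N1 marks N2=alive -> (alive,v2)
Op 11: gossip N1<->N2 -> N1.N0=(alive,v0) N1.N1=(alive,v0) N1.N2=(alive,v2) N1.N3=(dead,v1) | N2.N0=(alive,v0) N2.N1=(alive,v0) N2.N2=(alive,v2) N2.N3=(dead,v1)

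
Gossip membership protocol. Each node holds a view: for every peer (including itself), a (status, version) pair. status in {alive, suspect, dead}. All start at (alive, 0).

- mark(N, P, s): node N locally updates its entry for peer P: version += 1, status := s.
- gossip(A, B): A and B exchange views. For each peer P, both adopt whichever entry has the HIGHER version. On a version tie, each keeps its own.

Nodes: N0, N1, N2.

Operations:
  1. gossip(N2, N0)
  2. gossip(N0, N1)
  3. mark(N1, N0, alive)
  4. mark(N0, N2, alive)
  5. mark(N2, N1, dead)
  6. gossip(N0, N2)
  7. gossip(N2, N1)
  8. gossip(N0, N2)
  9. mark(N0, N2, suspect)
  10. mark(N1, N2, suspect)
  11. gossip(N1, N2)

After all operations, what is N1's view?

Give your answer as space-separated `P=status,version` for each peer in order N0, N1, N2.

Answer: N0=alive,1 N1=dead,1 N2=suspect,2

Derivation:
Op 1: gossip N2<->N0 -> N2.N0=(alive,v0) N2.N1=(alive,v0) N2.N2=(alive,v0) | N0.N0=(alive,v0) N0.N1=(alive,v0) N0.N2=(alive,v0)
Op 2: gossip N0<->N1 -> N0.N0=(alive,v0) N0.N1=(alive,v0) N0.N2=(alive,v0) | N1.N0=(alive,v0) N1.N1=(alive,v0) N1.N2=(alive,v0)
Op 3: N1 marks N0=alive -> (alive,v1)
Op 4: N0 marks N2=alive -> (alive,v1)
Op 5: N2 marks N1=dead -> (dead,v1)
Op 6: gossip N0<->N2 -> N0.N0=(alive,v0) N0.N1=(dead,v1) N0.N2=(alive,v1) | N2.N0=(alive,v0) N2.N1=(dead,v1) N2.N2=(alive,v1)
Op 7: gossip N2<->N1 -> N2.N0=(alive,v1) N2.N1=(dead,v1) N2.N2=(alive,v1) | N1.N0=(alive,v1) N1.N1=(dead,v1) N1.N2=(alive,v1)
Op 8: gossip N0<->N2 -> N0.N0=(alive,v1) N0.N1=(dead,v1) N0.N2=(alive,v1) | N2.N0=(alive,v1) N2.N1=(dead,v1) N2.N2=(alive,v1)
Op 9: N0 marks N2=suspect -> (suspect,v2)
Op 10: N1 marks N2=suspect -> (suspect,v2)
Op 11: gossip N1<->N2 -> N1.N0=(alive,v1) N1.N1=(dead,v1) N1.N2=(suspect,v2) | N2.N0=(alive,v1) N2.N1=(dead,v1) N2.N2=(suspect,v2)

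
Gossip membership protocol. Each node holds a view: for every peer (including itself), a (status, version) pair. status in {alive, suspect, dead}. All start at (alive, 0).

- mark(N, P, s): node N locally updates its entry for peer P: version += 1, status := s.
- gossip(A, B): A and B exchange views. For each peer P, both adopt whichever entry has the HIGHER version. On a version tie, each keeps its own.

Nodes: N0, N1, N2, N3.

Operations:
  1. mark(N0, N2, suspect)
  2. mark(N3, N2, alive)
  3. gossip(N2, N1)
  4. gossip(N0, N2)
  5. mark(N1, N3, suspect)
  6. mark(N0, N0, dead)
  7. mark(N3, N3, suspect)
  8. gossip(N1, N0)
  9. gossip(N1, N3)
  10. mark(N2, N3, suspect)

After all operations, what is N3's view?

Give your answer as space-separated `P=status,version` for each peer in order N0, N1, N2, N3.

Answer: N0=dead,1 N1=alive,0 N2=alive,1 N3=suspect,1

Derivation:
Op 1: N0 marks N2=suspect -> (suspect,v1)
Op 2: N3 marks N2=alive -> (alive,v1)
Op 3: gossip N2<->N1 -> N2.N0=(alive,v0) N2.N1=(alive,v0) N2.N2=(alive,v0) N2.N3=(alive,v0) | N1.N0=(alive,v0) N1.N1=(alive,v0) N1.N2=(alive,v0) N1.N3=(alive,v0)
Op 4: gossip N0<->N2 -> N0.N0=(alive,v0) N0.N1=(alive,v0) N0.N2=(suspect,v1) N0.N3=(alive,v0) | N2.N0=(alive,v0) N2.N1=(alive,v0) N2.N2=(suspect,v1) N2.N3=(alive,v0)
Op 5: N1 marks N3=suspect -> (suspect,v1)
Op 6: N0 marks N0=dead -> (dead,v1)
Op 7: N3 marks N3=suspect -> (suspect,v1)
Op 8: gossip N1<->N0 -> N1.N0=(dead,v1) N1.N1=(alive,v0) N1.N2=(suspect,v1) N1.N3=(suspect,v1) | N0.N0=(dead,v1) N0.N1=(alive,v0) N0.N2=(suspect,v1) N0.N3=(suspect,v1)
Op 9: gossip N1<->N3 -> N1.N0=(dead,v1) N1.N1=(alive,v0) N1.N2=(suspect,v1) N1.N3=(suspect,v1) | N3.N0=(dead,v1) N3.N1=(alive,v0) N3.N2=(alive,v1) N3.N3=(suspect,v1)
Op 10: N2 marks N3=suspect -> (suspect,v1)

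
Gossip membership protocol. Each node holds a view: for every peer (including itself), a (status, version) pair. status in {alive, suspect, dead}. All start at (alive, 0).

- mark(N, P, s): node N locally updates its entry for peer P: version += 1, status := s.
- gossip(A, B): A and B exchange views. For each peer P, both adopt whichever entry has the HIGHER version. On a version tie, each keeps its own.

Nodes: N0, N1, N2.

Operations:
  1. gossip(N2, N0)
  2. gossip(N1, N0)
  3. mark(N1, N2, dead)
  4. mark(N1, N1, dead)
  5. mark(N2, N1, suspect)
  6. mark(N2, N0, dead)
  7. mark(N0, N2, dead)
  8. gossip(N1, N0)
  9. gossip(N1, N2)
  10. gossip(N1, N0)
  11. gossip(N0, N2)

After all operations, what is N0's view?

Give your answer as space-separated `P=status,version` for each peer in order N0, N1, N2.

Op 1: gossip N2<->N0 -> N2.N0=(alive,v0) N2.N1=(alive,v0) N2.N2=(alive,v0) | N0.N0=(alive,v0) N0.N1=(alive,v0) N0.N2=(alive,v0)
Op 2: gossip N1<->N0 -> N1.N0=(alive,v0) N1.N1=(alive,v0) N1.N2=(alive,v0) | N0.N0=(alive,v0) N0.N1=(alive,v0) N0.N2=(alive,v0)
Op 3: N1 marks N2=dead -> (dead,v1)
Op 4: N1 marks N1=dead -> (dead,v1)
Op 5: N2 marks N1=suspect -> (suspect,v1)
Op 6: N2 marks N0=dead -> (dead,v1)
Op 7: N0 marks N2=dead -> (dead,v1)
Op 8: gossip N1<->N0 -> N1.N0=(alive,v0) N1.N1=(dead,v1) N1.N2=(dead,v1) | N0.N0=(alive,v0) N0.N1=(dead,v1) N0.N2=(dead,v1)
Op 9: gossip N1<->N2 -> N1.N0=(dead,v1) N1.N1=(dead,v1) N1.N2=(dead,v1) | N2.N0=(dead,v1) N2.N1=(suspect,v1) N2.N2=(dead,v1)
Op 10: gossip N1<->N0 -> N1.N0=(dead,v1) N1.N1=(dead,v1) N1.N2=(dead,v1) | N0.N0=(dead,v1) N0.N1=(dead,v1) N0.N2=(dead,v1)
Op 11: gossip N0<->N2 -> N0.N0=(dead,v1) N0.N1=(dead,v1) N0.N2=(dead,v1) | N2.N0=(dead,v1) N2.N1=(suspect,v1) N2.N2=(dead,v1)

Answer: N0=dead,1 N1=dead,1 N2=dead,1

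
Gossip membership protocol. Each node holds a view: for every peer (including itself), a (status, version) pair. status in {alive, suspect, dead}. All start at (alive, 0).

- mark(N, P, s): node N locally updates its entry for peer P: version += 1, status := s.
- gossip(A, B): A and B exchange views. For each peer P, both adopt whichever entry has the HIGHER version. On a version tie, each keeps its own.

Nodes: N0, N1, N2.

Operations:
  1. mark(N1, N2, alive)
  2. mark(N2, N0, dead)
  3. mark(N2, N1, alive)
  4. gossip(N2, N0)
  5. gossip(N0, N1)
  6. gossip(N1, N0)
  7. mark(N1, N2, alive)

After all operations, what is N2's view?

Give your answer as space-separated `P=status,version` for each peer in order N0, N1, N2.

Answer: N0=dead,1 N1=alive,1 N2=alive,0

Derivation:
Op 1: N1 marks N2=alive -> (alive,v1)
Op 2: N2 marks N0=dead -> (dead,v1)
Op 3: N2 marks N1=alive -> (alive,v1)
Op 4: gossip N2<->N0 -> N2.N0=(dead,v1) N2.N1=(alive,v1) N2.N2=(alive,v0) | N0.N0=(dead,v1) N0.N1=(alive,v1) N0.N2=(alive,v0)
Op 5: gossip N0<->N1 -> N0.N0=(dead,v1) N0.N1=(alive,v1) N0.N2=(alive,v1) | N1.N0=(dead,v1) N1.N1=(alive,v1) N1.N2=(alive,v1)
Op 6: gossip N1<->N0 -> N1.N0=(dead,v1) N1.N1=(alive,v1) N1.N2=(alive,v1) | N0.N0=(dead,v1) N0.N1=(alive,v1) N0.N2=(alive,v1)
Op 7: N1 marks N2=alive -> (alive,v2)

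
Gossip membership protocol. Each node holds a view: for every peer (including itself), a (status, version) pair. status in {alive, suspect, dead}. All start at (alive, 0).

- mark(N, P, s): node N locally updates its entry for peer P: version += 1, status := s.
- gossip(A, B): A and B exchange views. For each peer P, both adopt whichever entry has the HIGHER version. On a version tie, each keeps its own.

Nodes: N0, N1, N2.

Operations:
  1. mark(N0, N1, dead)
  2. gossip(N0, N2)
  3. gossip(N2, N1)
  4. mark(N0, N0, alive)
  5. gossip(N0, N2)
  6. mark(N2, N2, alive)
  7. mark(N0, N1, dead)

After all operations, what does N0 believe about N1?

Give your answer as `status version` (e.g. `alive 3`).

Op 1: N0 marks N1=dead -> (dead,v1)
Op 2: gossip N0<->N2 -> N0.N0=(alive,v0) N0.N1=(dead,v1) N0.N2=(alive,v0) | N2.N0=(alive,v0) N2.N1=(dead,v1) N2.N2=(alive,v0)
Op 3: gossip N2<->N1 -> N2.N0=(alive,v0) N2.N1=(dead,v1) N2.N2=(alive,v0) | N1.N0=(alive,v0) N1.N1=(dead,v1) N1.N2=(alive,v0)
Op 4: N0 marks N0=alive -> (alive,v1)
Op 5: gossip N0<->N2 -> N0.N0=(alive,v1) N0.N1=(dead,v1) N0.N2=(alive,v0) | N2.N0=(alive,v1) N2.N1=(dead,v1) N2.N2=(alive,v0)
Op 6: N2 marks N2=alive -> (alive,v1)
Op 7: N0 marks N1=dead -> (dead,v2)

Answer: dead 2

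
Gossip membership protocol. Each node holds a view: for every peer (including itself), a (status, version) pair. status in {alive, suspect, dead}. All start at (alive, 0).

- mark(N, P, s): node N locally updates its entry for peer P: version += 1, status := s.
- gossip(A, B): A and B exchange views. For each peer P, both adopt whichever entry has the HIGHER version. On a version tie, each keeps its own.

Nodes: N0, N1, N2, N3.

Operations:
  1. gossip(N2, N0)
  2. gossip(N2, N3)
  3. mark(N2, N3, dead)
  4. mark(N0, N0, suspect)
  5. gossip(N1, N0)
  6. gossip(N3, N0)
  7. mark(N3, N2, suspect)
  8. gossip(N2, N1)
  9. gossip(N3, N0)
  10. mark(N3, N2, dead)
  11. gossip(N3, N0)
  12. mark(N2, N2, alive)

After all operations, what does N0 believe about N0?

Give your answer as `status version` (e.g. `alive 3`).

Answer: suspect 1

Derivation:
Op 1: gossip N2<->N0 -> N2.N0=(alive,v0) N2.N1=(alive,v0) N2.N2=(alive,v0) N2.N3=(alive,v0) | N0.N0=(alive,v0) N0.N1=(alive,v0) N0.N2=(alive,v0) N0.N3=(alive,v0)
Op 2: gossip N2<->N3 -> N2.N0=(alive,v0) N2.N1=(alive,v0) N2.N2=(alive,v0) N2.N3=(alive,v0) | N3.N0=(alive,v0) N3.N1=(alive,v0) N3.N2=(alive,v0) N3.N3=(alive,v0)
Op 3: N2 marks N3=dead -> (dead,v1)
Op 4: N0 marks N0=suspect -> (suspect,v1)
Op 5: gossip N1<->N0 -> N1.N0=(suspect,v1) N1.N1=(alive,v0) N1.N2=(alive,v0) N1.N3=(alive,v0) | N0.N0=(suspect,v1) N0.N1=(alive,v0) N0.N2=(alive,v0) N0.N3=(alive,v0)
Op 6: gossip N3<->N0 -> N3.N0=(suspect,v1) N3.N1=(alive,v0) N3.N2=(alive,v0) N3.N3=(alive,v0) | N0.N0=(suspect,v1) N0.N1=(alive,v0) N0.N2=(alive,v0) N0.N3=(alive,v0)
Op 7: N3 marks N2=suspect -> (suspect,v1)
Op 8: gossip N2<->N1 -> N2.N0=(suspect,v1) N2.N1=(alive,v0) N2.N2=(alive,v0) N2.N3=(dead,v1) | N1.N0=(suspect,v1) N1.N1=(alive,v0) N1.N2=(alive,v0) N1.N3=(dead,v1)
Op 9: gossip N3<->N0 -> N3.N0=(suspect,v1) N3.N1=(alive,v0) N3.N2=(suspect,v1) N3.N3=(alive,v0) | N0.N0=(suspect,v1) N0.N1=(alive,v0) N0.N2=(suspect,v1) N0.N3=(alive,v0)
Op 10: N3 marks N2=dead -> (dead,v2)
Op 11: gossip N3<->N0 -> N3.N0=(suspect,v1) N3.N1=(alive,v0) N3.N2=(dead,v2) N3.N3=(alive,v0) | N0.N0=(suspect,v1) N0.N1=(alive,v0) N0.N2=(dead,v2) N0.N3=(alive,v0)
Op 12: N2 marks N2=alive -> (alive,v1)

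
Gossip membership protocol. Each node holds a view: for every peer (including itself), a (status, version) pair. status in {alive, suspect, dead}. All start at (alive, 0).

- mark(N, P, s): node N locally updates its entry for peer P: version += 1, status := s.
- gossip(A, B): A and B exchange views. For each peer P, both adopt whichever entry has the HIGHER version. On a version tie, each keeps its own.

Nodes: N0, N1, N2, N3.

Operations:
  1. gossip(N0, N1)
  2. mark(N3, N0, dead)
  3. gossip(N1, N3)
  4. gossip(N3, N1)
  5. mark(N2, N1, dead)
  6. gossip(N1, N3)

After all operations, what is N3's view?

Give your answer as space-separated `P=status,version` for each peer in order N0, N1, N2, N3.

Op 1: gossip N0<->N1 -> N0.N0=(alive,v0) N0.N1=(alive,v0) N0.N2=(alive,v0) N0.N3=(alive,v0) | N1.N0=(alive,v0) N1.N1=(alive,v0) N1.N2=(alive,v0) N1.N3=(alive,v0)
Op 2: N3 marks N0=dead -> (dead,v1)
Op 3: gossip N1<->N3 -> N1.N0=(dead,v1) N1.N1=(alive,v0) N1.N2=(alive,v0) N1.N3=(alive,v0) | N3.N0=(dead,v1) N3.N1=(alive,v0) N3.N2=(alive,v0) N3.N3=(alive,v0)
Op 4: gossip N3<->N1 -> N3.N0=(dead,v1) N3.N1=(alive,v0) N3.N2=(alive,v0) N3.N3=(alive,v0) | N1.N0=(dead,v1) N1.N1=(alive,v0) N1.N2=(alive,v0) N1.N3=(alive,v0)
Op 5: N2 marks N1=dead -> (dead,v1)
Op 6: gossip N1<->N3 -> N1.N0=(dead,v1) N1.N1=(alive,v0) N1.N2=(alive,v0) N1.N3=(alive,v0) | N3.N0=(dead,v1) N3.N1=(alive,v0) N3.N2=(alive,v0) N3.N3=(alive,v0)

Answer: N0=dead,1 N1=alive,0 N2=alive,0 N3=alive,0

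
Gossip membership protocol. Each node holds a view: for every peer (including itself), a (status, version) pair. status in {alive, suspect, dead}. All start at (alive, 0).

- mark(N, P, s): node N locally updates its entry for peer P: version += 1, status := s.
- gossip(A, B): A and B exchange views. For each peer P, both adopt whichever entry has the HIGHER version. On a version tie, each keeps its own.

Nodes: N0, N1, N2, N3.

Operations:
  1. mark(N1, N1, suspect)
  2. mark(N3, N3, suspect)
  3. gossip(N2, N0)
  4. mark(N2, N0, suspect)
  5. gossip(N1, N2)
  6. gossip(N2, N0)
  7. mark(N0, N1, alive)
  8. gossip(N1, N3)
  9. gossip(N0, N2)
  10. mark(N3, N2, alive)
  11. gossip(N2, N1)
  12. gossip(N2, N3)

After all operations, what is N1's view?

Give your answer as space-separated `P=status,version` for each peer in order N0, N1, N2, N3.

Op 1: N1 marks N1=suspect -> (suspect,v1)
Op 2: N3 marks N3=suspect -> (suspect,v1)
Op 3: gossip N2<->N0 -> N2.N0=(alive,v0) N2.N1=(alive,v0) N2.N2=(alive,v0) N2.N3=(alive,v0) | N0.N0=(alive,v0) N0.N1=(alive,v0) N0.N2=(alive,v0) N0.N3=(alive,v0)
Op 4: N2 marks N0=suspect -> (suspect,v1)
Op 5: gossip N1<->N2 -> N1.N0=(suspect,v1) N1.N1=(suspect,v1) N1.N2=(alive,v0) N1.N3=(alive,v0) | N2.N0=(suspect,v1) N2.N1=(suspect,v1) N2.N2=(alive,v0) N2.N3=(alive,v0)
Op 6: gossip N2<->N0 -> N2.N0=(suspect,v1) N2.N1=(suspect,v1) N2.N2=(alive,v0) N2.N3=(alive,v0) | N0.N0=(suspect,v1) N0.N1=(suspect,v1) N0.N2=(alive,v0) N0.N3=(alive,v0)
Op 7: N0 marks N1=alive -> (alive,v2)
Op 8: gossip N1<->N3 -> N1.N0=(suspect,v1) N1.N1=(suspect,v1) N1.N2=(alive,v0) N1.N3=(suspect,v1) | N3.N0=(suspect,v1) N3.N1=(suspect,v1) N3.N2=(alive,v0) N3.N3=(suspect,v1)
Op 9: gossip N0<->N2 -> N0.N0=(suspect,v1) N0.N1=(alive,v2) N0.N2=(alive,v0) N0.N3=(alive,v0) | N2.N0=(suspect,v1) N2.N1=(alive,v2) N2.N2=(alive,v0) N2.N3=(alive,v0)
Op 10: N3 marks N2=alive -> (alive,v1)
Op 11: gossip N2<->N1 -> N2.N0=(suspect,v1) N2.N1=(alive,v2) N2.N2=(alive,v0) N2.N3=(suspect,v1) | N1.N0=(suspect,v1) N1.N1=(alive,v2) N1.N2=(alive,v0) N1.N3=(suspect,v1)
Op 12: gossip N2<->N3 -> N2.N0=(suspect,v1) N2.N1=(alive,v2) N2.N2=(alive,v1) N2.N3=(suspect,v1) | N3.N0=(suspect,v1) N3.N1=(alive,v2) N3.N2=(alive,v1) N3.N3=(suspect,v1)

Answer: N0=suspect,1 N1=alive,2 N2=alive,0 N3=suspect,1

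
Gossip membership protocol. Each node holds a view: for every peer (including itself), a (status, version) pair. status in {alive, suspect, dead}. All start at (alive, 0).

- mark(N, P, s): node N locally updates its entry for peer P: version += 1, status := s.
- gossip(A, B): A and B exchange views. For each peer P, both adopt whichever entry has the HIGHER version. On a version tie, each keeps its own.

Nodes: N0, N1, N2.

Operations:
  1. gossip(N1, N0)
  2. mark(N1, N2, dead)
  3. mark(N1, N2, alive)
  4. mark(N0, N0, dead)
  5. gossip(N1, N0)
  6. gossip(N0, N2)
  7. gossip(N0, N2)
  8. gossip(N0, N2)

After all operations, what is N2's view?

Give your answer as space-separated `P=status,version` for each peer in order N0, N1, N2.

Answer: N0=dead,1 N1=alive,0 N2=alive,2

Derivation:
Op 1: gossip N1<->N0 -> N1.N0=(alive,v0) N1.N1=(alive,v0) N1.N2=(alive,v0) | N0.N0=(alive,v0) N0.N1=(alive,v0) N0.N2=(alive,v0)
Op 2: N1 marks N2=dead -> (dead,v1)
Op 3: N1 marks N2=alive -> (alive,v2)
Op 4: N0 marks N0=dead -> (dead,v1)
Op 5: gossip N1<->N0 -> N1.N0=(dead,v1) N1.N1=(alive,v0) N1.N2=(alive,v2) | N0.N0=(dead,v1) N0.N1=(alive,v0) N0.N2=(alive,v2)
Op 6: gossip N0<->N2 -> N0.N0=(dead,v1) N0.N1=(alive,v0) N0.N2=(alive,v2) | N2.N0=(dead,v1) N2.N1=(alive,v0) N2.N2=(alive,v2)
Op 7: gossip N0<->N2 -> N0.N0=(dead,v1) N0.N1=(alive,v0) N0.N2=(alive,v2) | N2.N0=(dead,v1) N2.N1=(alive,v0) N2.N2=(alive,v2)
Op 8: gossip N0<->N2 -> N0.N0=(dead,v1) N0.N1=(alive,v0) N0.N2=(alive,v2) | N2.N0=(dead,v1) N2.N1=(alive,v0) N2.N2=(alive,v2)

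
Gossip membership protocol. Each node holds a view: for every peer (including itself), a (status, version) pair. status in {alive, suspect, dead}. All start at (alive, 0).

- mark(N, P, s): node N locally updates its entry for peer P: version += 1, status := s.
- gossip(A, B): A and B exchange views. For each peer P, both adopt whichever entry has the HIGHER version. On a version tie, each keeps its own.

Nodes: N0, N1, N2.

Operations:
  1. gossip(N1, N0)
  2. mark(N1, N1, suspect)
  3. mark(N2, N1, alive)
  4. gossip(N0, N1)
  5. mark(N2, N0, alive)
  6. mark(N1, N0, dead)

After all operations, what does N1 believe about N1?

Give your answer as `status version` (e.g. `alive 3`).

Answer: suspect 1

Derivation:
Op 1: gossip N1<->N0 -> N1.N0=(alive,v0) N1.N1=(alive,v0) N1.N2=(alive,v0) | N0.N0=(alive,v0) N0.N1=(alive,v0) N0.N2=(alive,v0)
Op 2: N1 marks N1=suspect -> (suspect,v1)
Op 3: N2 marks N1=alive -> (alive,v1)
Op 4: gossip N0<->N1 -> N0.N0=(alive,v0) N0.N1=(suspect,v1) N0.N2=(alive,v0) | N1.N0=(alive,v0) N1.N1=(suspect,v1) N1.N2=(alive,v0)
Op 5: N2 marks N0=alive -> (alive,v1)
Op 6: N1 marks N0=dead -> (dead,v1)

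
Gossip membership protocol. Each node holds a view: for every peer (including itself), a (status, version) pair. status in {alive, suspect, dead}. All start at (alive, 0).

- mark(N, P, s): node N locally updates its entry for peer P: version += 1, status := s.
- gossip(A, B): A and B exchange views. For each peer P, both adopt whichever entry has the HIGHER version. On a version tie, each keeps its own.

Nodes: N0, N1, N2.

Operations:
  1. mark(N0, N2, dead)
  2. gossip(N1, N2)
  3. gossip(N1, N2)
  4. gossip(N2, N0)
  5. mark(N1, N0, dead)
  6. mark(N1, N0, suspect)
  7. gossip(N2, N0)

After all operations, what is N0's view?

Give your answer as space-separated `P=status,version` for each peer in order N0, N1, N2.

Op 1: N0 marks N2=dead -> (dead,v1)
Op 2: gossip N1<->N2 -> N1.N0=(alive,v0) N1.N1=(alive,v0) N1.N2=(alive,v0) | N2.N0=(alive,v0) N2.N1=(alive,v0) N2.N2=(alive,v0)
Op 3: gossip N1<->N2 -> N1.N0=(alive,v0) N1.N1=(alive,v0) N1.N2=(alive,v0) | N2.N0=(alive,v0) N2.N1=(alive,v0) N2.N2=(alive,v0)
Op 4: gossip N2<->N0 -> N2.N0=(alive,v0) N2.N1=(alive,v0) N2.N2=(dead,v1) | N0.N0=(alive,v0) N0.N1=(alive,v0) N0.N2=(dead,v1)
Op 5: N1 marks N0=dead -> (dead,v1)
Op 6: N1 marks N0=suspect -> (suspect,v2)
Op 7: gossip N2<->N0 -> N2.N0=(alive,v0) N2.N1=(alive,v0) N2.N2=(dead,v1) | N0.N0=(alive,v0) N0.N1=(alive,v0) N0.N2=(dead,v1)

Answer: N0=alive,0 N1=alive,0 N2=dead,1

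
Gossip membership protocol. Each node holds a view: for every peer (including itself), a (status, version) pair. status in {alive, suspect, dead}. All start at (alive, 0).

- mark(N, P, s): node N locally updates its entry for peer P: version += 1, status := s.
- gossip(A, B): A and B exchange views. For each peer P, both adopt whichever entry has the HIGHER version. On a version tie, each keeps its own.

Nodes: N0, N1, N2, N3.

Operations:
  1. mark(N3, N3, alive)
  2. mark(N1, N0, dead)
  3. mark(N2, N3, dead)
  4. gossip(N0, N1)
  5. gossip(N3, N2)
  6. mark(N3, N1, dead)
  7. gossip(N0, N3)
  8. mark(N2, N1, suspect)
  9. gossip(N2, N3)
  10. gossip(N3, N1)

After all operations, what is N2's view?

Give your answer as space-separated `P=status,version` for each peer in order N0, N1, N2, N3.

Op 1: N3 marks N3=alive -> (alive,v1)
Op 2: N1 marks N0=dead -> (dead,v1)
Op 3: N2 marks N3=dead -> (dead,v1)
Op 4: gossip N0<->N1 -> N0.N0=(dead,v1) N0.N1=(alive,v0) N0.N2=(alive,v0) N0.N3=(alive,v0) | N1.N0=(dead,v1) N1.N1=(alive,v0) N1.N2=(alive,v0) N1.N3=(alive,v0)
Op 5: gossip N3<->N2 -> N3.N0=(alive,v0) N3.N1=(alive,v0) N3.N2=(alive,v0) N3.N3=(alive,v1) | N2.N0=(alive,v0) N2.N1=(alive,v0) N2.N2=(alive,v0) N2.N3=(dead,v1)
Op 6: N3 marks N1=dead -> (dead,v1)
Op 7: gossip N0<->N3 -> N0.N0=(dead,v1) N0.N1=(dead,v1) N0.N2=(alive,v0) N0.N3=(alive,v1) | N3.N0=(dead,v1) N3.N1=(dead,v1) N3.N2=(alive,v0) N3.N3=(alive,v1)
Op 8: N2 marks N1=suspect -> (suspect,v1)
Op 9: gossip N2<->N3 -> N2.N0=(dead,v1) N2.N1=(suspect,v1) N2.N2=(alive,v0) N2.N3=(dead,v1) | N3.N0=(dead,v1) N3.N1=(dead,v1) N3.N2=(alive,v0) N3.N3=(alive,v1)
Op 10: gossip N3<->N1 -> N3.N0=(dead,v1) N3.N1=(dead,v1) N3.N2=(alive,v0) N3.N3=(alive,v1) | N1.N0=(dead,v1) N1.N1=(dead,v1) N1.N2=(alive,v0) N1.N3=(alive,v1)

Answer: N0=dead,1 N1=suspect,1 N2=alive,0 N3=dead,1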